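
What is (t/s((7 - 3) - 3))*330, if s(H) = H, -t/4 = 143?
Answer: -188760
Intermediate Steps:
t = -572 (t = -4*143 = -572)
(t/s((7 - 3) - 3))*330 = -572/((7 - 3) - 3)*330 = -572/(4 - 3)*330 = -572/1*330 = -572*1*330 = -572*330 = -188760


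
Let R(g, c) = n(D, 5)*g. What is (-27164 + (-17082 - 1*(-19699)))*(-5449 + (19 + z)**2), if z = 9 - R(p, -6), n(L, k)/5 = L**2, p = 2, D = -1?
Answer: 125803375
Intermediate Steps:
n(L, k) = 5*L**2
R(g, c) = 5*g (R(g, c) = (5*(-1)**2)*g = (5*1)*g = 5*g)
z = -1 (z = 9 - 5*2 = 9 - 1*10 = 9 - 10 = -1)
(-27164 + (-17082 - 1*(-19699)))*(-5449 + (19 + z)**2) = (-27164 + (-17082 - 1*(-19699)))*(-5449 + (19 - 1)**2) = (-27164 + (-17082 + 19699))*(-5449 + 18**2) = (-27164 + 2617)*(-5449 + 324) = -24547*(-5125) = 125803375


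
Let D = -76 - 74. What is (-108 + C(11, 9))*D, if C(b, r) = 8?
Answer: 15000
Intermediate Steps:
D = -150
(-108 + C(11, 9))*D = (-108 + 8)*(-150) = -100*(-150) = 15000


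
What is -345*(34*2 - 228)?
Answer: 55200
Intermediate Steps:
-345*(34*2 - 228) = -345*(68 - 228) = -345*(-160) = 55200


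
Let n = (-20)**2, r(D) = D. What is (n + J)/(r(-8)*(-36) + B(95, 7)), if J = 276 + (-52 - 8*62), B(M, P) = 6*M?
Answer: 64/429 ≈ 0.14918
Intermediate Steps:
n = 400
J = -272 (J = 276 + (-52 - 496) = 276 - 548 = -272)
(n + J)/(r(-8)*(-36) + B(95, 7)) = (400 - 272)/(-8*(-36) + 6*95) = 128/(288 + 570) = 128/858 = 128*(1/858) = 64/429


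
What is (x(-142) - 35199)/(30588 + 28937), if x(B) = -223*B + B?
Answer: -147/2381 ≈ -0.061739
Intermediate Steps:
x(B) = -222*B
(x(-142) - 35199)/(30588 + 28937) = (-222*(-142) - 35199)/(30588 + 28937) = (31524 - 35199)/59525 = -3675*1/59525 = -147/2381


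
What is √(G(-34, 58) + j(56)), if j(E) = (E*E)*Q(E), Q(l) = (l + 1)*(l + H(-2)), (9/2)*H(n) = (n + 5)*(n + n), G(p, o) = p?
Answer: √9533406 ≈ 3087.6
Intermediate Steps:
H(n) = 4*n*(5 + n)/9 (H(n) = 2*((n + 5)*(n + n))/9 = 2*((5 + n)*(2*n))/9 = 2*(2*n*(5 + n))/9 = 4*n*(5 + n)/9)
Q(l) = (1 + l)*(-8/3 + l) (Q(l) = (l + 1)*(l + (4/9)*(-2)*(5 - 2)) = (1 + l)*(l + (4/9)*(-2)*3) = (1 + l)*(l - 8/3) = (1 + l)*(-8/3 + l))
j(E) = E²*(-8/3 + E² - 5*E/3) (j(E) = (E*E)*(-8/3 + E² - 5*E/3) = E²*(-8/3 + E² - 5*E/3))
√(G(-34, 58) + j(56)) = √(-34 + (⅓)*56²*(-8 - 5*56 + 3*56²)) = √(-34 + (⅓)*3136*(-8 - 280 + 3*3136)) = √(-34 + (⅓)*3136*(-8 - 280 + 9408)) = √(-34 + (⅓)*3136*9120) = √(-34 + 9533440) = √9533406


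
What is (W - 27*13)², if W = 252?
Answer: 9801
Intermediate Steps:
(W - 27*13)² = (252 - 27*13)² = (252 - 351)² = (-99)² = 9801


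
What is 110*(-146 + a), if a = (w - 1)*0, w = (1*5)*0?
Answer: -16060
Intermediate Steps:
w = 0 (w = 5*0 = 0)
a = 0 (a = (0 - 1)*0 = -1*0 = 0)
110*(-146 + a) = 110*(-146 + 0) = 110*(-146) = -16060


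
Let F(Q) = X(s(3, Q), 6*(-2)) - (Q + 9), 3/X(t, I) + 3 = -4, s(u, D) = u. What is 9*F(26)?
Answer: -2232/7 ≈ -318.86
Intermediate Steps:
X(t, I) = -3/7 (X(t, I) = 3/(-3 - 4) = 3/(-7) = 3*(-⅐) = -3/7)
F(Q) = -66/7 - Q (F(Q) = -3/7 - (Q + 9) = -3/7 - (9 + Q) = -3/7 + (-9 - Q) = -66/7 - Q)
9*F(26) = 9*(-66/7 - 1*26) = 9*(-66/7 - 26) = 9*(-248/7) = -2232/7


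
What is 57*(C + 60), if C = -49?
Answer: 627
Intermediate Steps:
57*(C + 60) = 57*(-49 + 60) = 57*11 = 627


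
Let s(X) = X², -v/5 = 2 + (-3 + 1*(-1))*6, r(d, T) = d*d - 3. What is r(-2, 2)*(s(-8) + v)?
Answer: 174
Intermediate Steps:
r(d, T) = -3 + d² (r(d, T) = d² - 3 = -3 + d²)
v = 110 (v = -5*(2 + (-3 + 1*(-1))*6) = -5*(2 + (-3 - 1)*6) = -5*(2 - 4*6) = -5*(2 - 24) = -5*(-22) = 110)
r(-2, 2)*(s(-8) + v) = (-3 + (-2)²)*((-8)² + 110) = (-3 + 4)*(64 + 110) = 1*174 = 174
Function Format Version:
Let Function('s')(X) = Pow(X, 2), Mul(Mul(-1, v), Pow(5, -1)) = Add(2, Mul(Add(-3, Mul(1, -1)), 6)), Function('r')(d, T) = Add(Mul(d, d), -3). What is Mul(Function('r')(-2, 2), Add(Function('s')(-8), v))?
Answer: 174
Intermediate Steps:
Function('r')(d, T) = Add(-3, Pow(d, 2)) (Function('r')(d, T) = Add(Pow(d, 2), -3) = Add(-3, Pow(d, 2)))
v = 110 (v = Mul(-5, Add(2, Mul(Add(-3, Mul(1, -1)), 6))) = Mul(-5, Add(2, Mul(Add(-3, -1), 6))) = Mul(-5, Add(2, Mul(-4, 6))) = Mul(-5, Add(2, -24)) = Mul(-5, -22) = 110)
Mul(Function('r')(-2, 2), Add(Function('s')(-8), v)) = Mul(Add(-3, Pow(-2, 2)), Add(Pow(-8, 2), 110)) = Mul(Add(-3, 4), Add(64, 110)) = Mul(1, 174) = 174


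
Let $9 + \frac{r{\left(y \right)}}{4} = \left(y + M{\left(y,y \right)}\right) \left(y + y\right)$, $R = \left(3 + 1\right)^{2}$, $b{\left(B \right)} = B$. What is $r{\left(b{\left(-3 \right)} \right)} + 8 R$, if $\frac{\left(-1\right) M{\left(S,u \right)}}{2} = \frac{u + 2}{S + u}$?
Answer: $172$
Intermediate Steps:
$M{\left(S,u \right)} = - \frac{2 \left(2 + u\right)}{S + u}$ ($M{\left(S,u \right)} = - 2 \frac{u + 2}{S + u} = - 2 \frac{2 + u}{S + u} = - \frac{2 \left(2 + u\right)}{S + u}$)
$R = 16$ ($R = 4^{2} = 16$)
$r{\left(y \right)} = -36 + 8 y \left(y + \frac{-2 - y}{y}\right)$ ($r{\left(y \right)} = -36 + 4 \left(y + \frac{2 \left(-2 - y\right)}{y + y}\right) \left(y + y\right) = -36 + 4 \left(y + \frac{2 \left(-2 - y\right)}{2 y}\right) 2 y = -36 + 4 \left(y + 2 \frac{1}{2 y} \left(-2 - y\right)\right) 2 y = -36 + 4 \left(y + \frac{-2 - y}{y}\right) 2 y = -36 + 4 \cdot 2 y \left(y + \frac{-2 - y}{y}\right) = -36 + 8 y \left(y + \frac{-2 - y}{y}\right)$)
$r{\left(b{\left(-3 \right)} \right)} + 8 R = \left(-52 - -24 + 8 \left(-3\right)^{2}\right) + 8 \cdot 16 = \left(-52 + 24 + 8 \cdot 9\right) + 128 = \left(-52 + 24 + 72\right) + 128 = 44 + 128 = 172$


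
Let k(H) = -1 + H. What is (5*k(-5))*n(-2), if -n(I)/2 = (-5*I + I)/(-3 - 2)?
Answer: -96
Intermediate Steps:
n(I) = -8*I/5 (n(I) = -2*(-5*I + I)/(-3 - 2) = -2*(-4*I)/(-5) = -2*(-4*I)*(-1)/5 = -8*I/5)
(5*k(-5))*n(-2) = (5*(-1 - 5))*(-8/5*(-2)) = (5*(-6))*(16/5) = -30*16/5 = -96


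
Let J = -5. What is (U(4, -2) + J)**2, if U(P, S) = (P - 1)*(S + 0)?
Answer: 121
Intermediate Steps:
U(P, S) = S*(-1 + P) (U(P, S) = (-1 + P)*S = S*(-1 + P))
(U(4, -2) + J)**2 = (-2*(-1 + 4) - 5)**2 = (-2*3 - 5)**2 = (-6 - 5)**2 = (-11)**2 = 121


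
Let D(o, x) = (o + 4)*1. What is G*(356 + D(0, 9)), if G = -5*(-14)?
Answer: 25200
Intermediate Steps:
G = 70
D(o, x) = 4 + o (D(o, x) = (4 + o)*1 = 4 + o)
G*(356 + D(0, 9)) = 70*(356 + (4 + 0)) = 70*(356 + 4) = 70*360 = 25200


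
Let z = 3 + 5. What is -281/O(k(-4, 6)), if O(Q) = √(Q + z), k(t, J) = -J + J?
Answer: -281*√2/4 ≈ -99.349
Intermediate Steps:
z = 8
k(t, J) = 0
O(Q) = √(8 + Q) (O(Q) = √(Q + 8) = √(8 + Q))
-281/O(k(-4, 6)) = -281/√(8 + 0) = -281*√2/4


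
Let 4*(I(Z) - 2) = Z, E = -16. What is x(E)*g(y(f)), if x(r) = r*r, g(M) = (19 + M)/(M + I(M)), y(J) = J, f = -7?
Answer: -4096/9 ≈ -455.11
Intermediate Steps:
I(Z) = 2 + Z/4
g(M) = (19 + M)/(2 + 5*M/4) (g(M) = (19 + M)/(M + (2 + M/4)) = (19 + M)/(2 + 5*M/4))
x(r) = r**2
x(E)*g(y(f)) = (-16)**2*(4*(19 - 7)/(8 + 5*(-7))) = 256*(4*12/(8 - 35)) = 256*(4*12/(-27)) = 256*(4*(-1/27)*12) = 256*(-16/9) = -4096/9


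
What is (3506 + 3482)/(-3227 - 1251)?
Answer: -3494/2239 ≈ -1.5605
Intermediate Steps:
(3506 + 3482)/(-3227 - 1251) = 6988/(-4478) = 6988*(-1/4478) = -3494/2239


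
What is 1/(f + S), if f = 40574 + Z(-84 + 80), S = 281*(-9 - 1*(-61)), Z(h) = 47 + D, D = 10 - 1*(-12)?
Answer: 1/55255 ≈ 1.8098e-5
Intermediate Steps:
D = 22 (D = 10 + 12 = 22)
Z(h) = 69 (Z(h) = 47 + 22 = 69)
S = 14612 (S = 281*(-9 + 61) = 281*52 = 14612)
f = 40643 (f = 40574 + 69 = 40643)
1/(f + S) = 1/(40643 + 14612) = 1/55255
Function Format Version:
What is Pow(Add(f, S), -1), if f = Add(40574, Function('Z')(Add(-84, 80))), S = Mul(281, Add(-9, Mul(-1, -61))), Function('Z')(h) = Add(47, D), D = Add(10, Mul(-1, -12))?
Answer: Rational(1, 55255) ≈ 1.8098e-5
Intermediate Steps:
D = 22 (D = Add(10, 12) = 22)
Function('Z')(h) = 69 (Function('Z')(h) = Add(47, 22) = 69)
S = 14612 (S = Mul(281, Add(-9, 61)) = Mul(281, 52) = 14612)
f = 40643 (f = Add(40574, 69) = 40643)
Pow(Add(f, S), -1) = Pow(Add(40643, 14612), -1) = Pow(55255, -1) = Rational(1, 55255)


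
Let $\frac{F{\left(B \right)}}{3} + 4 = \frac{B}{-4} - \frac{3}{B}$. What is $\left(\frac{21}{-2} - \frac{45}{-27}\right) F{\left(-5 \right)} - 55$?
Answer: $\frac{79}{40} \approx 1.975$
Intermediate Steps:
$F{\left(B \right)} = -12 - \frac{9}{B} - \frac{3 B}{4}$ ($F{\left(B \right)} = -12 + 3 \left(\frac{B}{-4} - \frac{3}{B}\right) = -12 + 3 \left(B \left(- \frac{1}{4}\right) - \frac{3}{B}\right) = -12 + 3 \left(- \frac{B}{4} - \frac{3}{B}\right) = -12 + 3 \left(- \frac{3}{B} - \frac{B}{4}\right) = -12 - \left(\frac{9}{B} + \frac{3 B}{4}\right) = -12 - \frac{9}{B} - \frac{3 B}{4}$)
$\left(\frac{21}{-2} - \frac{45}{-27}\right) F{\left(-5 \right)} - 55 = \left(\frac{21}{-2} - \frac{45}{-27}\right) \left(-12 - \frac{9}{-5} - - \frac{15}{4}\right) - 55 = \left(21 \left(- \frac{1}{2}\right) - - \frac{5}{3}\right) \left(-12 - - \frac{9}{5} + \frac{15}{4}\right) - 55 = \left(- \frac{21}{2} + \frac{5}{3}\right) \left(-12 + \frac{9}{5} + \frac{15}{4}\right) - 55 = \left(- \frac{53}{6}\right) \left(- \frac{129}{20}\right) - 55 = \frac{2279}{40} - 55 = \frac{79}{40}$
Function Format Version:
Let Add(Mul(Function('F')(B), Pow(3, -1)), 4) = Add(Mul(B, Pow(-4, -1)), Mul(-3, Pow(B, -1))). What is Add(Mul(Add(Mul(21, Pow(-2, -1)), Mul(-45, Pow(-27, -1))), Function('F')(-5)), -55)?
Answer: Rational(79, 40) ≈ 1.9750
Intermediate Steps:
Function('F')(B) = Add(-12, Mul(-9, Pow(B, -1)), Mul(Rational(-3, 4), B)) (Function('F')(B) = Add(-12, Mul(3, Add(Mul(B, Pow(-4, -1)), Mul(-3, Pow(B, -1))))) = Add(-12, Mul(3, Add(Mul(B, Rational(-1, 4)), Mul(-3, Pow(B, -1))))) = Add(-12, Mul(3, Add(Mul(Rational(-1, 4), B), Mul(-3, Pow(B, -1))))) = Add(-12, Mul(3, Add(Mul(-3, Pow(B, -1)), Mul(Rational(-1, 4), B)))) = Add(-12, Add(Mul(-9, Pow(B, -1)), Mul(Rational(-3, 4), B))) = Add(-12, Mul(-9, Pow(B, -1)), Mul(Rational(-3, 4), B)))
Add(Mul(Add(Mul(21, Pow(-2, -1)), Mul(-45, Pow(-27, -1))), Function('F')(-5)), -55) = Add(Mul(Add(Mul(21, Pow(-2, -1)), Mul(-45, Pow(-27, -1))), Add(-12, Mul(-9, Pow(-5, -1)), Mul(Rational(-3, 4), -5))), -55) = Add(Mul(Add(Mul(21, Rational(-1, 2)), Mul(-45, Rational(-1, 27))), Add(-12, Mul(-9, Rational(-1, 5)), Rational(15, 4))), -55) = Add(Mul(Add(Rational(-21, 2), Rational(5, 3)), Add(-12, Rational(9, 5), Rational(15, 4))), -55) = Add(Mul(Rational(-53, 6), Rational(-129, 20)), -55) = Add(Rational(2279, 40), -55) = Rational(79, 40)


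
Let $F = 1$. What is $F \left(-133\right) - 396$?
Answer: $-529$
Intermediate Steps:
$F \left(-133\right) - 396 = 1 \left(-133\right) - 396 = -133 - 396 = -529$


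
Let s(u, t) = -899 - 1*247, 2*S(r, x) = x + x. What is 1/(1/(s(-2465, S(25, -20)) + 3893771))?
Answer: 3892625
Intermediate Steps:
S(r, x) = x (S(r, x) = (x + x)/2 = (2*x)/2 = x)
s(u, t) = -1146 (s(u, t) = -899 - 247 = -1146)
1/(1/(s(-2465, S(25, -20)) + 3893771)) = 1/(1/(-1146 + 3893771)) = 1/(1/3892625) = 3892625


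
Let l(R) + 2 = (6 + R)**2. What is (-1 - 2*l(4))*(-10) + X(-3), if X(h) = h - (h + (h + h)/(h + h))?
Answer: 1969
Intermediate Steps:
X(h) = -1 (X(h) = h - (h + (2*h)/((2*h))) = h - (h + (2*h)*(1/(2*h))) = h - (h + 1) = h - (1 + h) = h + (-1 - h) = -1)
l(R) = -2 + (6 + R)**2
(-1 - 2*l(4))*(-10) + X(-3) = (-1 - 2*(-2 + (6 + 4)**2))*(-10) - 1 = (-1 - 2*(-2 + 10**2))*(-10) - 1 = (-1 - 2*(-2 + 100))*(-10) - 1 = (-1 - 2*98)*(-10) - 1 = (-1 - 196)*(-10) - 1 = -197*(-10) - 1 = 1970 - 1 = 1969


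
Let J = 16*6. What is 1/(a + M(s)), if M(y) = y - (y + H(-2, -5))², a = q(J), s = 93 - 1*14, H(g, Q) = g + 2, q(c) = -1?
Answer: -1/6163 ≈ -0.00016226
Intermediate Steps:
J = 96
H(g, Q) = 2 + g
s = 79 (s = 93 - 14 = 79)
a = -1
M(y) = y - y² (M(y) = y - (y + (2 - 2))² = y - (y + 0)² = y - y²)
1/(a + M(s)) = 1/(-1 + 79*(1 - 1*79)) = 1/(-1 + 79*(1 - 79)) = 1/(-1 + 79*(-78)) = 1/(-1 - 6162) = 1/(-6163) = -1/6163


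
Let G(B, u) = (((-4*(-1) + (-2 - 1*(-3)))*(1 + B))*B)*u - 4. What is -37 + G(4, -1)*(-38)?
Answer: 3915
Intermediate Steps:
G(B, u) = -4 + B*u*(5 + 5*B) (G(B, u) = (((4 + (-2 + 3))*(1 + B))*B)*u - 4 = (((4 + 1)*(1 + B))*B)*u - 4 = ((5*(1 + B))*B)*u - 4 = ((5 + 5*B)*B)*u - 4 = (B*(5 + 5*B))*u - 4 = B*u*(5 + 5*B) - 4 = -4 + B*u*(5 + 5*B))
-37 + G(4, -1)*(-38) = -37 + (-4 + 5*4*(-1) + 5*(-1)*4²)*(-38) = -37 + (-4 - 20 + 5*(-1)*16)*(-38) = -37 + (-4 - 20 - 80)*(-38) = -37 - 104*(-38) = -37 + 3952 = 3915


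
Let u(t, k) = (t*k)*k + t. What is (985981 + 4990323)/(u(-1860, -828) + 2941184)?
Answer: -1494076/318061729 ≈ -0.0046974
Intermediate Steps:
u(t, k) = t + t*k² (u(t, k) = (k*t)*k + t = t*k² + t = t + t*k²)
(985981 + 4990323)/(u(-1860, -828) + 2941184) = (985981 + 4990323)/(-1860*(1 + (-828)²) + 2941184) = 5976304/(-1860*(1 + 685584) + 2941184) = 5976304/(-1860*685585 + 2941184) = 5976304/(-1275188100 + 2941184) = 5976304/(-1272246916) = 5976304*(-1/1272246916) = -1494076/318061729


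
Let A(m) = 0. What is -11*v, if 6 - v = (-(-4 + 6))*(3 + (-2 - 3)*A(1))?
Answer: -132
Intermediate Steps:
v = 12 (v = 6 - (-(-4 + 6))*(3 + (-2 - 3)*0) = 6 - (-1*2)*(3 - 5*0) = 6 - (-2)*(3 + 0) = 6 - (-2)*3 = 6 - 1*(-6) = 6 + 6 = 12)
-11*v = -11*12 = -132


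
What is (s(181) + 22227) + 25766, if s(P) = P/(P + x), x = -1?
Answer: 8638921/180 ≈ 47994.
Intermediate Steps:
s(P) = P/(-1 + P) (s(P) = P/(P - 1) = P/(-1 + P))
(s(181) + 22227) + 25766 = (181/(-1 + 181) + 22227) + 25766 = (181/180 + 22227) + 25766 = 4001041/180 + 25766 = 8638921/180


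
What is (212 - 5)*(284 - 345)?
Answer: -12627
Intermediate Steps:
(212 - 5)*(284 - 345) = 207*(-61) = -12627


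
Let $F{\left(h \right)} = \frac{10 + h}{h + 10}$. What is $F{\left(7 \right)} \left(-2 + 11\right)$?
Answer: $9$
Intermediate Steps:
$F{\left(h \right)} = 1$ ($F{\left(h \right)} = \frac{10 + h}{10 + h} = 1$)
$F{\left(7 \right)} \left(-2 + 11\right) = 1 \left(-2 + 11\right) = 1 \cdot 9 = 9$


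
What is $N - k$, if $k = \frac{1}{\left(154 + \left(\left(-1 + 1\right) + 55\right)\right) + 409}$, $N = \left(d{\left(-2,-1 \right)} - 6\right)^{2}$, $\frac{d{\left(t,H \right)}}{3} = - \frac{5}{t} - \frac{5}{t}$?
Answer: $\frac{50057}{618} \approx 80.998$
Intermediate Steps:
$d{\left(t,H \right)} = - \frac{30}{t}$ ($d{\left(t,H \right)} = 3 \left(- \frac{5}{t} - \frac{5}{t}\right) = 3 \left(- \frac{10}{t}\right) = - \frac{30}{t}$)
$N = 81$ ($N = \left(- \frac{30}{-2} - 6\right)^{2} = \left(\left(-30\right) \left(- \frac{1}{2}\right) - 6\right)^{2} = \left(15 - 6\right)^{2} = 9^{2} = 81$)
$k = \frac{1}{618}$ ($k = \frac{1}{\left(154 + \left(0 + 55\right)\right) + 409} = \frac{1}{\left(154 + 55\right) + 409} = \frac{1}{209 + 409} = \frac{1}{618} \approx 0.0016181$)
$N - k = 81 - \frac{1}{618} = \frac{50057}{618}$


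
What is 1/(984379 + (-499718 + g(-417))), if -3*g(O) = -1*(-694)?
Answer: 3/1453289 ≈ 2.0643e-6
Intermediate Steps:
g(O) = -694/3 (g(O) = -(-1)*(-694)/3 = -⅓*694 = -694/3)
1/(984379 + (-499718 + g(-417))) = 1/(984379 + (-499718 - 694/3)) = 1/(984379 - 1499848/3) = 1/(1453289/3) = 3/1453289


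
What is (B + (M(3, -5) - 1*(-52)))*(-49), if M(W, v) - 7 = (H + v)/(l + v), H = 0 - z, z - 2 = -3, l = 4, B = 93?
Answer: -7644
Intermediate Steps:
z = -1 (z = 2 - 3 = -1)
H = 1 (H = 0 - 1*(-1) = 0 + 1 = 1)
M(W, v) = 7 + (1 + v)/(4 + v)
(B + (M(3, -5) - 1*(-52)))*(-49) = (93 + ((29 + 8*(-5))/(4 - 5) - 1*(-52)))*(-49) = (93 + ((29 - 40)/(-1) + 52))*(-49) = (93 + (-1*(-11) + 52))*(-49) = (93 + (11 + 52))*(-49) = (93 + 63)*(-49) = 156*(-49) = -7644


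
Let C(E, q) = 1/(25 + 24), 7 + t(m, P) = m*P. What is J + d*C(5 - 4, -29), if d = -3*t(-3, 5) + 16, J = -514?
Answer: -25104/49 ≈ -512.33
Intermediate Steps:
t(m, P) = -7 + P*m (t(m, P) = -7 + m*P = -7 + P*m)
C(E, q) = 1/49
d = 82 (d = -3*(-7 + 5*(-3)) + 16 = -3*(-7 - 15) + 16 = -3*(-22) + 16 = 66 + 16 = 82)
J + d*C(5 - 4, -29) = -514 + 82*(1/49) = -514 + 82/49 = -25104/49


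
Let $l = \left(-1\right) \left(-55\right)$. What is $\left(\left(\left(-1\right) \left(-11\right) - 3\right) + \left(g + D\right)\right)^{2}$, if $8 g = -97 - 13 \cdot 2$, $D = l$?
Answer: $\frac{145161}{64} \approx 2268.1$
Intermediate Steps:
$l = 55$
$D = 55$
$g = - \frac{123}{8}$ ($g = \frac{-97 - 13 \cdot 2}{8} = \frac{-97 - 26}{8} = \frac{1}{8} \left(-123\right) = - \frac{123}{8} \approx -15.375$)
$\left(\left(\left(-1\right) \left(-11\right) - 3\right) + \left(g + D\right)\right)^{2} = \left(\left(\left(-1\right) \left(-11\right) - 3\right) + \left(- \frac{123}{8} + 55\right)\right)^{2} = \left(\left(11 - 3\right) + \frac{317}{8}\right)^{2} = \left(8 + \frac{317}{8}\right)^{2} = \left(\frac{381}{8}\right)^{2} = \frac{145161}{64}$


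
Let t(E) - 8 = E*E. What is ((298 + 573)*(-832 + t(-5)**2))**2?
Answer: 50107479409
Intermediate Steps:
t(E) = 8 + E**2 (t(E) = 8 + E*E = 8 + E**2)
((298 + 573)*(-832 + t(-5)**2))**2 = ((298 + 573)*(-832 + (8 + (-5)**2)**2))**2 = (871*(-832 + (8 + 25)**2))**2 = (871*(-832 + 33**2))**2 = (871*(-832 + 1089))**2 = (871*257)**2 = 223847**2 = 50107479409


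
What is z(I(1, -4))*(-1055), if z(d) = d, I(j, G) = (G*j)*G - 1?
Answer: -15825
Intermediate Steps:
I(j, G) = -1 + j*G**2 (I(j, G) = j*G**2 - 1 = -1 + j*G**2)
z(I(1, -4))*(-1055) = (-1 + 1*(-4)**2)*(-1055) = (-1 + 1*16)*(-1055) = (-1 + 16)*(-1055) = 15*(-1055) = -15825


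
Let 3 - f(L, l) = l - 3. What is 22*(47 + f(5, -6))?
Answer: 1298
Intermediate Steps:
f(L, l) = 6 - l (f(L, l) = 3 - (l - 3) = 3 - (-3 + l) = 3 + (3 - l) = 6 - l)
22*(47 + f(5, -6)) = 22*(47 + (6 - 1*(-6))) = 22*(47 + (6 + 6)) = 22*(47 + 12) = 22*59 = 1298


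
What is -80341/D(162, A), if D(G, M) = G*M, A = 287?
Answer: -80341/46494 ≈ -1.7280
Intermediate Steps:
-80341/D(162, A) = -80341/(162*287) = -80341/46494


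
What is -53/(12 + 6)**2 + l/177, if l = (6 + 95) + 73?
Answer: 15665/19116 ≈ 0.81947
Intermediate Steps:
l = 174 (l = 101 + 73 = 174)
-53/(12 + 6)**2 + l/177 = -53/(12 + 6)**2 + 174/177 = -53/(18**2) + 174*(1/177) = -53/324 + 58/59 = 15665/19116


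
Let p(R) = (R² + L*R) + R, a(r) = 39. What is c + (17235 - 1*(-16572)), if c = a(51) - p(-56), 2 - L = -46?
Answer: 33454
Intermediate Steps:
L = 48 (L = 2 - 1*(-46) = 2 + 46 = 48)
p(R) = R² + 49*R (p(R) = (R² + 48*R) + R = R² + 49*R)
c = -353 (c = 39 - (-56)*(49 - 56) = 39 - (-56)*(-7) = 39 - 1*392 = 39 - 392 = -353)
c + (17235 - 1*(-16572)) = -353 + (17235 - 1*(-16572)) = -353 + (17235 + 16572) = -353 + 33807 = 33454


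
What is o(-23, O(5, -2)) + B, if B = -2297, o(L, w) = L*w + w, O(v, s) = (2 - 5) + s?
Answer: -2187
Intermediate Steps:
O(v, s) = -3 + s
o(L, w) = w + L*w
o(-23, O(5, -2)) + B = (-3 - 2)*(1 - 23) - 2297 = -5*(-22) - 2297 = 110 - 2297 = -2187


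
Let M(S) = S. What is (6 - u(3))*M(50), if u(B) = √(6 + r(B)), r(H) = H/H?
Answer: 300 - 50*√7 ≈ 167.71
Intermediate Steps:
r(H) = 1
u(B) = √7 (u(B) = √(6 + 1) = √7)
(6 - u(3))*M(50) = (6 - √7)*50 = 300 - 50*√7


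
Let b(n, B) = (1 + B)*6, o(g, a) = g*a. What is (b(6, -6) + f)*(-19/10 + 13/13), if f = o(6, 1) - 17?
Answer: 369/10 ≈ 36.900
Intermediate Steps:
o(g, a) = a*g
f = -11 (f = 1*6 - 17 = 6 - 17 = -11)
b(n, B) = 6 + 6*B
(b(6, -6) + f)*(-19/10 + 13/13) = ((6 + 6*(-6)) - 11)*(-19/10 + 13/13) = ((6 - 36) - 11)*(-19*⅒ + 13*(1/13)) = (-30 - 11)*(-19/10 + 1) = -41*(-9/10) = 369/10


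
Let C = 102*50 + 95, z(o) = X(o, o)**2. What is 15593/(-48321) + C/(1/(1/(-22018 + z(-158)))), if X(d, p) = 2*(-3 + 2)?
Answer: -7336937/13132574 ≈ -0.55868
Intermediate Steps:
X(d, p) = -2 (X(d, p) = 2*(-1) = -2)
z(o) = 4 (z(o) = (-2)**2 = 4)
C = 5195 (C = 5100 + 95 = 5195)
15593/(-48321) + C/(1/(1/(-22018 + z(-158)))) = 15593/(-48321) + 5195/(1/(1/(-22018 + 4))) = 15593*(-1/48321) + 5195/(1/(1/(-22014))) = -15593/48321 + 5195/(1/(-1/22014)) = -15593/48321 + 5195/(-22014) = -15593/48321 + 5195*(-1/22014) = -15593/48321 - 5195/22014 = -7336937/13132574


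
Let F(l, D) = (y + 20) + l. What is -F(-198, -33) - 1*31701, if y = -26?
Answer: -31497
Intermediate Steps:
F(l, D) = -6 + l (F(l, D) = (-26 + 20) + l = -6 + l)
-F(-198, -33) - 1*31701 = -(-6 - 198) - 1*31701 = -1*(-204) - 31701 = 204 - 31701 = -31497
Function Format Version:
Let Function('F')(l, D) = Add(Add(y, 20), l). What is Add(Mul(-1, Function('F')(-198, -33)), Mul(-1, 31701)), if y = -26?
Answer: -31497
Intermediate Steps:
Function('F')(l, D) = Add(-6, l) (Function('F')(l, D) = Add(Add(-26, 20), l) = Add(-6, l))
Add(Mul(-1, Function('F')(-198, -33)), Mul(-1, 31701)) = Add(Mul(-1, Add(-6, -198)), Mul(-1, 31701)) = Add(Mul(-1, -204), -31701) = Add(204, -31701) = -31497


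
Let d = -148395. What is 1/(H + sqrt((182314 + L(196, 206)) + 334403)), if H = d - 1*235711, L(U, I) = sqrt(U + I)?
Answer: -1/(384106 - sqrt(516717 + sqrt(402))) ≈ -2.6083e-6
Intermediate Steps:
L(U, I) = sqrt(I + U)
H = -384106 (H = -148395 - 1*235711 = -148395 - 235711 = -384106)
1/(H + sqrt((182314 + L(196, 206)) + 334403)) = 1/(-384106 + sqrt((182314 + sqrt(206 + 196)) + 334403)) = 1/(-384106 + sqrt((182314 + sqrt(402)) + 334403)) = 1/(-384106 + sqrt(516717 + sqrt(402)))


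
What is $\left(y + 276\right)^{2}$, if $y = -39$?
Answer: $56169$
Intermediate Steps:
$\left(y + 276\right)^{2} = \left(-39 + 276\right)^{2} = 237^{2} = 56169$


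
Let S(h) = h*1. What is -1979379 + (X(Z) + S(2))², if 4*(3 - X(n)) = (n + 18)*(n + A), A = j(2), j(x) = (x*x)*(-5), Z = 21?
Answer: -31669703/16 ≈ -1.9794e+6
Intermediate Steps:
j(x) = -5*x² (j(x) = x²*(-5) = -5*x²)
A = -20 (A = -5*2² = -5*4 = -20)
S(h) = h
X(n) = 3 - (-20 + n)*(18 + n)/4 (X(n) = 3 - (n + 18)*(n - 20)/4 = 3 - (18 + n)*(-20 + n)/4 = 3 - (-20 + n)*(18 + n)/4)
-1979379 + (X(Z) + S(2))² = -1979379 + ((93 + (½)*21 - ¼*21²) + 2)² = -1979379 + ((93 + 21/2 - ¼*441) + 2)² = -1979379 + ((93 + 21/2 - 441/4) + 2)² = -1979379 + (-27/4 + 2)² = -1979379 + (-19/4)² = -1979379 + 361/16 = -31669703/16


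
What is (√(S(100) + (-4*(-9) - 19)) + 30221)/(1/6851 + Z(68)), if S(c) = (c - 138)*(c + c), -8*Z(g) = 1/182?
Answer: -23188935952/415 - 767312*I*√7583/415 ≈ -5.5877e+7 - 1.6101e+5*I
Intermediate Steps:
Z(g) = -1/1456 (Z(g) = -⅛/182 = -⅛*1/182 = -1/1456)
S(c) = 2*c*(-138 + c) (S(c) = (-138 + c)*(2*c) = 2*c*(-138 + c))
(√(S(100) + (-4*(-9) - 19)) + 30221)/(1/6851 + Z(68)) = (√(2*100*(-138 + 100) + (-4*(-9) - 19)) + 30221)/(1/6851 - 1/1456) = (√(2*100*(-38) + (36 - 19)) + 30221)/(1/6851 - 1/1456) = (√(-7600 + 17) + 30221)/(-415/767312) = (√(-7583) + 30221)*(-767312/415) = (I*√7583 + 30221)*(-767312/415) = (30221 + I*√7583)*(-767312/415) = -23188935952/415 - 767312*I*√7583/415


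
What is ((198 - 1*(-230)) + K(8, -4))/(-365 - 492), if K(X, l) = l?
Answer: -424/857 ≈ -0.49475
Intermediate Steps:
((198 - 1*(-230)) + K(8, -4))/(-365 - 492) = ((198 - 1*(-230)) - 4)/(-365 - 492) = ((198 + 230) - 4)/(-857) = (428 - 4)*(-1/857) = 424*(-1/857) = -424/857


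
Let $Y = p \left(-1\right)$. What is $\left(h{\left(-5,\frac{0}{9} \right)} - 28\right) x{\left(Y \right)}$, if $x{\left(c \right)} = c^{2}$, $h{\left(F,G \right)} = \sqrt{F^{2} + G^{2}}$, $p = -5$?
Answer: $-575$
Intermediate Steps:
$Y = 5$ ($Y = \left(-5\right) \left(-1\right) = 5$)
$\left(h{\left(-5,\frac{0}{9} \right)} - 28\right) x{\left(Y \right)} = \left(\sqrt{\left(-5\right)^{2} + \left(\frac{0}{9}\right)^{2}} - 28\right) 5^{2} = \left(\sqrt{25 + \left(0 \cdot \frac{1}{9}\right)^{2}} - 28\right) 25 = \left(\sqrt{25 + 0^{2}} - 28\right) 25 = \left(\sqrt{25 + 0} - 28\right) 25 = \left(\sqrt{25} - 28\right) 25 = \left(5 - 28\right) 25 = \left(-23\right) 25 = -575$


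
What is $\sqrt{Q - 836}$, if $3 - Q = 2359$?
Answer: $2 i \sqrt{798} \approx 56.498 i$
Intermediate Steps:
$Q = -2356$ ($Q = 3 - 2359 = -2356$)
$\sqrt{Q - 836} = \sqrt{-2356 - 836} = \sqrt{-3192} = 2 i \sqrt{798}$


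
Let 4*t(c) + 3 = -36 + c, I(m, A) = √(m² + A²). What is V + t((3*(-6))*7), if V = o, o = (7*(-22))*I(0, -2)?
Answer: -1397/4 ≈ -349.25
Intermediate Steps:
I(m, A) = √(A² + m²)
t(c) = -39/4 + c/4 (t(c) = -¾ + (-36 + c)/4 = -¾ + (-9 + c/4) = -39/4 + c/4)
o = -308 (o = (7*(-22))*√((-2)² + 0²) = -154*√(4 + 0) = -154*√4 = -154*2 = -308)
V = -308
V + t((3*(-6))*7) = -308 + (-39/4 + ((3*(-6))*7)/4) = -308 + (-39/4 + (-18*7)/4) = -308 + (-39/4 + (¼)*(-126)) = -308 + (-39/4 - 63/2) = -308 - 165/4 = -1397/4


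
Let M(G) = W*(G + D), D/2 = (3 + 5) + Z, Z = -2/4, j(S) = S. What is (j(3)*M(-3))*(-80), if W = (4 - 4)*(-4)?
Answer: 0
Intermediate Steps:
W = 0 (W = 0*(-4) = 0)
Z = -½ (Z = -2*¼ = -½ ≈ -0.50000)
D = 15 (D = 2*((3 + 5) - ½) = 2*(8 - ½) = 2*(15/2) = 15)
M(G) = 0 (M(G) = 0*(G + 15) = 0*(15 + G) = 0)
(j(3)*M(-3))*(-80) = (3*0)*(-80) = 0*(-80) = 0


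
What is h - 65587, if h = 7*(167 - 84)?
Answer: -65006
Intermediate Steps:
h = 581 (h = 7*83 = 581)
h - 65587 = 581 - 65587 = -65006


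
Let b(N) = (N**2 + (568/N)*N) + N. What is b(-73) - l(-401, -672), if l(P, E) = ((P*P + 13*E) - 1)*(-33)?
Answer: 5023936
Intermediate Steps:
l(P, E) = 33 - 429*E - 33*P**2 (l(P, E) = ((P**2 + 13*E) - 1)*(-33) = (-1 + P**2 + 13*E)*(-33) = 33 - 429*E - 33*P**2)
b(N) = 568 + N + N**2 (b(N) = (N**2 + 568) + N = (568 + N**2) + N = 568 + N + N**2)
b(-73) - l(-401, -672) = (568 - 73 + (-73)**2) - (33 - 429*(-672) - 33*(-401)**2) = (568 - 73 + 5329) - (33 + 288288 - 33*160801) = 5824 - (33 + 288288 - 5306433) = 5824 - 1*(-5018112) = 5824 + 5018112 = 5023936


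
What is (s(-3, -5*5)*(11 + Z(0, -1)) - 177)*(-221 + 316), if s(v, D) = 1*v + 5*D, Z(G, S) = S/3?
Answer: -439565/3 ≈ -1.4652e+5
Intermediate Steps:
Z(G, S) = S/3 (Z(G, S) = S*(⅓) = S/3)
s(v, D) = v + 5*D
(s(-3, -5*5)*(11 + Z(0, -1)) - 177)*(-221 + 316) = ((-3 + 5*(-5*5))*(11 + (⅓)*(-1)) - 177)*(-221 + 316) = ((-3 + 5*(-25))*(11 - ⅓) - 177)*95 = ((-3 - 125)*(32/3) - 177)*95 = (-128*32/3 - 177)*95 = (-4096/3 - 177)*95 = -4627/3*95 = -439565/3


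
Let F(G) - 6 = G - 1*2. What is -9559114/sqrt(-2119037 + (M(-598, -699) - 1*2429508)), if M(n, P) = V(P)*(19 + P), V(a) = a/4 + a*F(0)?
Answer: 9559114*I*sqrt(2528435)/2528435 ≈ 6011.6*I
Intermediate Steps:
F(G) = 4 + G (F(G) = 6 + (G - 1*2) = 6 + (G - 2) = 6 + (-2 + G) = 4 + G)
V(a) = 17*a/4 (V(a) = a/4 + a*(4 + 0) = a*(1/4) + a*4 = a/4 + 4*a = 17*a/4)
M(n, P) = 17*P*(19 + P)/4 (M(n, P) = (17*P/4)*(19 + P) = 17*P*(19 + P)/4)
-9559114/sqrt(-2119037 + (M(-598, -699) - 1*2429508)) = -9559114/sqrt(-2119037 + ((17/4)*(-699)*(19 - 699) - 1*2429508)) = -9559114/sqrt(-2119037 + ((17/4)*(-699)*(-680) - 2429508)) = -9559114/sqrt(-2119037 + (2020110 - 2429508)) = -9559114/sqrt(-2119037 - 409398) = -9559114*(-I*sqrt(2528435)/2528435) = -(-9559114)*I*sqrt(2528435)/2528435 = 9559114*I*sqrt(2528435)/2528435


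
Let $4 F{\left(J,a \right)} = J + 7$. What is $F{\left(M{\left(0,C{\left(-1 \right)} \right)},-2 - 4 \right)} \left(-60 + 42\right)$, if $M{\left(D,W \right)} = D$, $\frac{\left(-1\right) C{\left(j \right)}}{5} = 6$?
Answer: $- \frac{63}{2} \approx -31.5$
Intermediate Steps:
$C{\left(j \right)} = -30$ ($C{\left(j \right)} = \left(-5\right) 6 = -30$)
$F{\left(J,a \right)} = \frac{7}{4} + \frac{J}{4}$ ($F{\left(J,a \right)} = \frac{J + 7}{4} = \frac{7 + J}{4} = \frac{7}{4} + \frac{J}{4}$)
$F{\left(M{\left(0,C{\left(-1 \right)} \right)},-2 - 4 \right)} \left(-60 + 42\right) = \left(\frac{7}{4} + \frac{1}{4} \cdot 0\right) \left(-60 + 42\right) = \left(\frac{7}{4} + 0\right) \left(-18\right) = \frac{7}{4} \left(-18\right) = - \frac{63}{2}$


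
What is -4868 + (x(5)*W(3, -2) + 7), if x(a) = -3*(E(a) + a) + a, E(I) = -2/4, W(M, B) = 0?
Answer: -4861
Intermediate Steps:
E(I) = -½ (E(I) = -2*¼ = -½)
x(a) = 3/2 - 2*a (x(a) = -3*(-½ + a) + a = (3/2 - 3*a) + a = 3/2 - 2*a)
-4868 + (x(5)*W(3, -2) + 7) = -4868 + ((3/2 - 2*5)*0 + 7) = -4868 + ((3/2 - 10)*0 + 7) = -4868 + (-17/2*0 + 7) = -4868 + (0 + 7) = -4868 + 7 = -4861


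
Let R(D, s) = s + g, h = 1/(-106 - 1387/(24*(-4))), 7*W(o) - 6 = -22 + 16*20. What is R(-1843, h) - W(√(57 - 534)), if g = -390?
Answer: -26666498/61523 ≈ -433.44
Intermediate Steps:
W(o) = 304/7 (W(o) = 6/7 + (-22 + 16*20)/7 = 6/7 + (-22 + 320)/7 = 6/7 + (⅐)*298 = 6/7 + 298/7 = 304/7)
h = -96/8789 (h = 1/(-106 - 1387/(-96)) = 1/(-106 - 1387*(-1/96)) = 1/(-106 + 1387/96) = 1/(-8789/96) = -96/8789 ≈ -0.010923)
R(D, s) = -390 + s (R(D, s) = s - 390 = -390 + s)
R(-1843, h) - W(√(57 - 534)) = (-390 - 96/8789) - 1*304/7 = -3427806/8789 - 304/7 = -26666498/61523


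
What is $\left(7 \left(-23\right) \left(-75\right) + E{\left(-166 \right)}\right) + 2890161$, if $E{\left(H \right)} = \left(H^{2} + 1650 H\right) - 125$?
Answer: $2655767$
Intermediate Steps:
$E{\left(H \right)} = -125 + H^{2} + 1650 H$
$\left(7 \left(-23\right) \left(-75\right) + E{\left(-166 \right)}\right) + 2890161 = \left(7 \left(-23\right) \left(-75\right) + \left(-125 + \left(-166\right)^{2} + 1650 \left(-166\right)\right)\right) + 2890161 = \left(\left(-161\right) \left(-75\right) - 246469\right) + 2890161 = \left(12075 - 246469\right) + 2890161 = -234394 + 2890161 = 2655767$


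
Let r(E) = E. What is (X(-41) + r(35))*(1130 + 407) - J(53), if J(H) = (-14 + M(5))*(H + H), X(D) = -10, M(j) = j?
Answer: 39379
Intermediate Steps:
J(H) = -18*H (J(H) = (-14 + 5)*(H + H) = -18*H)
(X(-41) + r(35))*(1130 + 407) - J(53) = (-10 + 35)*(1130 + 407) - (-18)*53 = 25*1537 - 1*(-954) = 38425 + 954 = 39379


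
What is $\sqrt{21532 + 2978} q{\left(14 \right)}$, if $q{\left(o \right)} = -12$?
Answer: $- 12 \sqrt{24510} \approx -1878.7$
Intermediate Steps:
$\sqrt{21532 + 2978} q{\left(14 \right)} = \sqrt{21532 + 2978} \left(-12\right) = \sqrt{24510} \left(-12\right) = - 12 \sqrt{24510}$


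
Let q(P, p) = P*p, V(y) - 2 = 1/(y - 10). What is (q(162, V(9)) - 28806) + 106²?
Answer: -17408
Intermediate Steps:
V(y) = 2 + 1/(-10 + y) (V(y) = 2 + 1/(y - 10) = 2 + 1/(-10 + y))
(q(162, V(9)) - 28806) + 106² = (162*((-19 + 2*9)/(-10 + 9)) - 28806) + 106² = (162*((-19 + 18)/(-1)) - 28806) + 11236 = (162*(-1*(-1)) - 28806) + 11236 = (162*1 - 28806) + 11236 = (162 - 28806) + 11236 = -28644 + 11236 = -17408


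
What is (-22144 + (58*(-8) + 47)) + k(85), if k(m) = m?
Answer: -22476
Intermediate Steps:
(-22144 + (58*(-8) + 47)) + k(85) = (-22144 + (58*(-8) + 47)) + 85 = (-22144 + (-464 + 47)) + 85 = (-22144 - 417) + 85 = -22561 + 85 = -22476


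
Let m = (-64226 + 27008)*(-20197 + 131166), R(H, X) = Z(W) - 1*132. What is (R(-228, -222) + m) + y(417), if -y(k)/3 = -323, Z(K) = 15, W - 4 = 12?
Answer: -4130043390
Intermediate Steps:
W = 16 (W = 4 + 12 = 16)
y(k) = 969 (y(k) = -3*(-323) = 969)
R(H, X) = -117 (R(H, X) = 15 - 1*132 = 15 - 132 = -117)
m = -4130044242 (m = -37218*110969 = -4130044242)
(R(-228, -222) + m) + y(417) = (-117 - 4130044242) + 969 = -4130044359 + 969 = -4130043390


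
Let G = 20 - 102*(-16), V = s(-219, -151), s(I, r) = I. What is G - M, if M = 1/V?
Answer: 361789/219 ≈ 1652.0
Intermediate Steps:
V = -219
M = -1/219 (M = 1/(-219) = -1/219 ≈ -0.0045662)
G = 1652 (G = 20 + 1632 = 1652)
G - M = 1652 - 1*(-1/219) = 1652 + 1/219 = 361789/219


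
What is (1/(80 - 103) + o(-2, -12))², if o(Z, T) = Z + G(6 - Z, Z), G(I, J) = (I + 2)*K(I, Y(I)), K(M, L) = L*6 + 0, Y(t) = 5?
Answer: 46963609/529 ≈ 88778.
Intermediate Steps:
K(M, L) = 6*L (K(M, L) = 6*L + 0 = 6*L)
G(I, J) = 60 + 30*I (G(I, J) = (I + 2)*(6*5) = (2 + I)*30 = 60 + 30*I)
o(Z, T) = 240 - 29*Z (o(Z, T) = Z + (60 + 30*(6 - Z)) = Z + (60 + (180 - 30*Z)) = Z + (240 - 30*Z) = 240 - 29*Z)
(1/(80 - 103) + o(-2, -12))² = (1/(80 - 103) + (240 - 29*(-2)))² = (1/(-23) + (240 + 58))² = (-1/23 + 298)² = (6853/23)² = 46963609/529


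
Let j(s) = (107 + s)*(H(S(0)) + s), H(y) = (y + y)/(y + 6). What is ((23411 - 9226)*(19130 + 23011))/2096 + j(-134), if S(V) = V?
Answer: 605353413/2096 ≈ 2.8881e+5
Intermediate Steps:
H(y) = 2*y/(6 + y) (H(y) = (2*y)/(6 + y) = 2*y/(6 + y))
j(s) = s*(107 + s) (j(s) = (107 + s)*(2*0/(6 + 0) + s) = (107 + s)*(2*0/6 + s) = (107 + s)*(2*0*(⅙) + s) = (107 + s)*(0 + s) = (107 + s)*s = s*(107 + s))
((23411 - 9226)*(19130 + 23011))/2096 + j(-134) = ((23411 - 9226)*(19130 + 23011))/2096 - 134*(107 - 134) = (14185*42141)*(1/2096) - 134*(-27) = 597770085*(1/2096) + 3618 = 597770085/2096 + 3618 = 605353413/2096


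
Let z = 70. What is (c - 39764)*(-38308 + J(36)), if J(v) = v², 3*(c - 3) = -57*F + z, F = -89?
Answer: 4224549680/3 ≈ 1.4082e+9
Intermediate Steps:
c = 5152/3 (c = 3 + (-57*(-89) + 70)/3 = 3 + (5073 + 70)/3 = 3 + (⅓)*5143 = 3 + 5143/3 = 5152/3 ≈ 1717.3)
(c - 39764)*(-38308 + J(36)) = (5152/3 - 39764)*(-38308 + 36²) = -114140*(-38308 + 1296)/3 = -114140/3*(-37012) = 4224549680/3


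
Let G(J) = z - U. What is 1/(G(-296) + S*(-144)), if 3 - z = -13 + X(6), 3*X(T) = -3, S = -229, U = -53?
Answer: 1/33046 ≈ 3.0261e-5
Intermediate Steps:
X(T) = -1 (X(T) = (1/3)*(-3) = -1)
z = 17 (z = 3 - (-13 - 1) = 3 - 1*(-14) = 3 + 14 = 17)
G(J) = 70 (G(J) = 17 - 1*(-53) = 17 + 53 = 70)
1/(G(-296) + S*(-144)) = 1/(70 - 229*(-144)) = 1/(70 + 32976) = 1/33046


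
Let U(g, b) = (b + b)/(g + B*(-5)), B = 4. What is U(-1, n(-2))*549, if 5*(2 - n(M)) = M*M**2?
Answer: -6588/35 ≈ -188.23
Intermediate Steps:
n(M) = 2 - M**3/5 (n(M) = 2 - M*M**2/5 = 2 - M**3/5)
U(g, b) = 2*b/(-20 + g) (U(g, b) = (b + b)/(g + 4*(-5)) = (2*b)/(g - 20) = (2*b)/(-20 + g) = 2*b/(-20 + g))
U(-1, n(-2))*549 = (2*(2 - 1/5*(-2)**3)/(-20 - 1))*549 = (2*(2 - 1/5*(-8))/(-21))*549 = (2*(2 + 8/5)*(-1/21))*549 = (2*(18/5)*(-1/21))*549 = -12/35*549 = -6588/35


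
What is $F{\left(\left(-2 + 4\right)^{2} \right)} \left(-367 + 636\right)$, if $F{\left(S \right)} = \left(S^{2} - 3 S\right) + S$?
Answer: $2152$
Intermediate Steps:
$F{\left(S \right)} = S^{2} - 2 S$
$F{\left(\left(-2 + 4\right)^{2} \right)} \left(-367 + 636\right) = \left(-2 + 4\right)^{2} \left(-2 + \left(-2 + 4\right)^{2}\right) \left(-367 + 636\right) = 2^{2} \left(-2 + 2^{2}\right) 269 = 4 \left(-2 + 4\right) 269 = 4 \cdot 2 \cdot 269 = 8 \cdot 269 = 2152$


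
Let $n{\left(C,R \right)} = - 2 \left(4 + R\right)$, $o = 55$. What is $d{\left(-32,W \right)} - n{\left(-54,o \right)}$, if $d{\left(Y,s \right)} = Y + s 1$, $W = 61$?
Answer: $147$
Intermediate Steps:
$d{\left(Y,s \right)} = Y + s$
$n{\left(C,R \right)} = -8 - 2 R$
$d{\left(-32,W \right)} - n{\left(-54,o \right)} = \left(-32 + 61\right) - \left(-8 - 110\right) = 29 - \left(-8 - 110\right) = 29 - -118 = 29 + 118 = 147$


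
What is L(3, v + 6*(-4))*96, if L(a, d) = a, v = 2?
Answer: 288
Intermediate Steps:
L(3, v + 6*(-4))*96 = 3*96 = 288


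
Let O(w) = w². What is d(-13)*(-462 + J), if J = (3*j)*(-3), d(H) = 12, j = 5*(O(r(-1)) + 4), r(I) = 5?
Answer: -21204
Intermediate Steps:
j = 145 (j = 5*(5² + 4) = 5*(25 + 4) = 5*29 = 145)
J = -1305 (J = (3*145)*(-3) = 435*(-3) = -1305)
d(-13)*(-462 + J) = 12*(-462 - 1305) = 12*(-1767) = -21204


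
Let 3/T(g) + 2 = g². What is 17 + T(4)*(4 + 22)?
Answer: 158/7 ≈ 22.571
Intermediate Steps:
T(g) = 3/(-2 + g²)
17 + T(4)*(4 + 22) = 17 + (3/(-2 + 4²))*(4 + 22) = 17 + (3/(-2 + 16))*26 = 17 + (3/14)*26 = 17 + 39/7 = 158/7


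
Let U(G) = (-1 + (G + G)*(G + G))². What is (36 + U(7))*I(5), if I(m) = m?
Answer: 190305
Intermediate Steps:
U(G) = (-1 + 4*G²)² (U(G) = (-1 + (2*G)*(2*G))² = (-1 + 4*G²)²)
(36 + U(7))*I(5) = (36 + (-1 + 4*7²)²)*5 = (36 + (-1 + 4*49)²)*5 = (36 + (-1 + 196)²)*5 = (36 + 195²)*5 = (36 + 38025)*5 = 38061*5 = 190305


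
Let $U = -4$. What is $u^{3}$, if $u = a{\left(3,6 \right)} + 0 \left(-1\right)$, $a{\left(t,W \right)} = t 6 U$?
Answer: $-373248$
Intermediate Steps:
$a{\left(t,W \right)} = - 24 t$ ($a{\left(t,W \right)} = t 6 \left(-4\right) = 6 t \left(-4\right) = - 24 t$)
$u = -72$ ($u = \left(-24\right) 3 + 0 \left(-1\right) = -72 + 0 = -72$)
$u^{3} = \left(-72\right)^{3} = -373248$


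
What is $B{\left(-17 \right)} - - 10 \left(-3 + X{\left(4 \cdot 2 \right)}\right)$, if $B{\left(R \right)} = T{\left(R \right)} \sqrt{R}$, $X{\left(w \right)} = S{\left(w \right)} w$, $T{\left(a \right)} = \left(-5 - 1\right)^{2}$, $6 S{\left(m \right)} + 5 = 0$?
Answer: $- \frac{290}{3} + 36 i \sqrt{17} \approx -96.667 + 148.43 i$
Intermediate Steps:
$S{\left(m \right)} = - \frac{5}{6}$ ($S{\left(m \right)} = - \frac{5}{6} + \frac{1}{6} \cdot 0 = - \frac{5}{6} + 0 = - \frac{5}{6}$)
$T{\left(a \right)} = 36$ ($T{\left(a \right)} = \left(-6\right)^{2} = 36$)
$X{\left(w \right)} = - \frac{5 w}{6}$
$B{\left(R \right)} = 36 \sqrt{R}$
$B{\left(-17 \right)} - - 10 \left(-3 + X{\left(4 \cdot 2 \right)}\right) = 36 \sqrt{-17} - - 10 \left(-3 - \frac{5 \cdot 4 \cdot 2}{6}\right) = 36 i \sqrt{17} - - 10 \left(-3 - \frac{20}{3}\right) = 36 i \sqrt{17} - \left(-10\right) \left(- \frac{29}{3}\right) = 36 i \sqrt{17} - \frac{290}{3} = - \frac{290}{3} + 36 i \sqrt{17}$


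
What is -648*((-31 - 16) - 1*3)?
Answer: 32400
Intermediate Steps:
-648*((-31 - 16) - 1*3) = -648*(-47 - 3) = -648*(-50) = 32400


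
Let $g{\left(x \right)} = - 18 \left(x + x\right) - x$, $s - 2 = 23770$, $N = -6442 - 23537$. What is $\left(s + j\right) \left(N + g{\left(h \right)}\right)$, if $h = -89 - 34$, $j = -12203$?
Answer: $-294176532$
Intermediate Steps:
$N = -29979$
$s = 23772$ ($s = 2 + 23770 = 23772$)
$h = -123$ ($h = -89 - 34 = -123$)
$g{\left(x \right)} = - 37 x$ ($g{\left(x \right)} = - 18 \cdot 2 x - x = - 36 x - x = - 37 x$)
$\left(s + j\right) \left(N + g{\left(h \right)}\right) = \left(23772 - 12203\right) \left(-29979 - -4551\right) = 11569 \left(-29979 + 4551\right) = 11569 \left(-25428\right) = -294176532$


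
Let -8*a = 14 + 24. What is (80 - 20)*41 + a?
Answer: 9821/4 ≈ 2455.3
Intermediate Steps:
a = -19/4 (a = -(14 + 24)/8 = -⅛*38 = -19/4 ≈ -4.7500)
(80 - 20)*41 + a = (80 - 20)*41 - 19/4 = 60*41 - 19/4 = 2460 - 19/4 = 9821/4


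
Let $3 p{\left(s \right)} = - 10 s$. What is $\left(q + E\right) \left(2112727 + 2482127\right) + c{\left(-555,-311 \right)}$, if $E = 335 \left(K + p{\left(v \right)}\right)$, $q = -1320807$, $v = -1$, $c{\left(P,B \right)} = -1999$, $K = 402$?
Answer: $-5444995420697$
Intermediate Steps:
$p{\left(s \right)} = - \frac{10 s}{3}$ ($p{\left(s \right)} = \frac{\left(-10\right) s}{3} = - \frac{10 s}{3}$)
$E = \frac{407360}{3}$ ($E = 335 \left(402 - - \frac{10}{3}\right) = 335 \left(402 + \frac{10}{3}\right) = 335 \cdot \frac{1216}{3} = \frac{407360}{3} \approx 1.3579 \cdot 10^{5}$)
$\left(q + E\right) \left(2112727 + 2482127\right) + c{\left(-555,-311 \right)} = \left(-1320807 + \frac{407360}{3}\right) \left(2112727 + 2482127\right) - 1999 = \left(- \frac{3555061}{3}\right) 4594854 - 1999 = -5444995418698 - 1999 = -5444995420697$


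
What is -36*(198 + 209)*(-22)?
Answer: 322344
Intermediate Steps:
-36*(198 + 209)*(-22) = -36*407*(-22) = -14652*(-22) = 322344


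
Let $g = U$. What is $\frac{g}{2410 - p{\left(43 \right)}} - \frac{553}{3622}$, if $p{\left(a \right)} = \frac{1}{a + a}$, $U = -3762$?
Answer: $- \frac{1286447131}{750692098} \approx -1.7137$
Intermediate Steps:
$p{\left(a \right)} = \frac{1}{2 a}$
$g = -3762$
$\frac{g}{2410 - p{\left(43 \right)}} - \frac{553}{3622} = - \frac{3762}{2410 - \frac{1}{2 \cdot 43}} - \frac{553}{3622} = - \frac{3762}{2410 - \frac{1}{2} \cdot \frac{1}{43}} - \frac{553}{3622} = - \frac{3762}{2410 - \frac{1}{86}} - \frac{553}{3622} = - \frac{3762}{\frac{207259}{86}} - \frac{553}{3622} = \left(-3762\right) \frac{86}{207259} - \frac{553}{3622} = - \frac{323532}{207259} - \frac{553}{3622} = - \frac{1286447131}{750692098}$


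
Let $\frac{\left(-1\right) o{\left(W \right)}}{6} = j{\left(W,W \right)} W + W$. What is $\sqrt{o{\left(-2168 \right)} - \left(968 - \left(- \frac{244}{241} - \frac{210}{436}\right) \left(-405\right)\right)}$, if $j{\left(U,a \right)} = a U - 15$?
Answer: $\frac{\sqrt{168762076401378959458}}{52538} \approx 2.4727 \cdot 10^{5}$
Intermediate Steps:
$j{\left(U,a \right)} = -15 + U a$ ($j{\left(U,a \right)} = U a - 15 = -15 + U a$)
$o{\left(W \right)} = - 6 W - 6 W \left(-15 + W^{2}\right)$ ($o{\left(W \right)} = - 6 \left(\left(-15 + W W\right) W + W\right) = - 6 \left(\left(-15 + W^{2}\right) W + W\right) = - 6 \left(W \left(-15 + W^{2}\right) + W\right) = - 6 \left(W + W \left(-15 + W^{2}\right)\right) = - 6 W - 6 W \left(-15 + W^{2}\right)$)
$\sqrt{o{\left(-2168 \right)} - \left(968 - \left(- \frac{244}{241} - \frac{210}{436}\right) \left(-405\right)\right)} = \sqrt{6 \left(-2168\right) \left(14 - \left(-2168\right)^{2}\right) - \left(968 - \left(- \frac{244}{241} - \frac{210}{436}\right) \left(-405\right)\right)} = \sqrt{6 \left(-2168\right) \left(14 - 4700224\right) - \left(968 - \left(\left(-244\right) \frac{1}{241} - \frac{105}{218}\right) \left(-405\right)\right)} = \sqrt{6 \left(-2168\right) \left(14 - 4700224\right) - \left(968 - \left(- \frac{244}{241} - \frac{105}{218}\right) \left(-405\right)\right)} = \sqrt{6 \left(-2168\right) \left(-4700210\right) - \frac{19065499}{52538}} = \sqrt{61140331680 + \left(-968 + \frac{31791285}{52538}\right)} = \sqrt{61140331680 - \frac{19065499}{52538}} = \sqrt{\frac{3212190726738341}{52538}} = \frac{\sqrt{168762076401378959458}}{52538}$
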